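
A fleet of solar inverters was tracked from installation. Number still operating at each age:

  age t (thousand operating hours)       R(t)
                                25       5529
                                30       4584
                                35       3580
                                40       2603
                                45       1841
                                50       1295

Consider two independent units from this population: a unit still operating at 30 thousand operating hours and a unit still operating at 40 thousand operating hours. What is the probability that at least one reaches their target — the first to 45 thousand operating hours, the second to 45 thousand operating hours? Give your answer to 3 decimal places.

0.825

p₁ = R(45)/R(30) = 1841/4584 = 0.401614; p₂ = R(45)/R(40) = 1841/2603 = 0.707261.
P(at least one) = 1 − (1−p₁)(1−p₂) = 1 − 0.598386 × 0.292739 = 0.824829.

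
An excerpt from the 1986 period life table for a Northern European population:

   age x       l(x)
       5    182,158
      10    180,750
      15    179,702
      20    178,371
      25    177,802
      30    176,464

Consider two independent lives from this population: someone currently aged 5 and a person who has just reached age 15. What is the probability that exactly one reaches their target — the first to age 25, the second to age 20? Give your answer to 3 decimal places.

0.031

p₁ = l(25)/l(5) = 177,802/182,158 = 0.976087; p₂ = l(20)/l(15) = 178,371/179,702 = 0.992593.
P(exactly one) = p₁(1−p₂) + (1−p₁)p₂ = 0.007230 + 0.023736 = 0.030966.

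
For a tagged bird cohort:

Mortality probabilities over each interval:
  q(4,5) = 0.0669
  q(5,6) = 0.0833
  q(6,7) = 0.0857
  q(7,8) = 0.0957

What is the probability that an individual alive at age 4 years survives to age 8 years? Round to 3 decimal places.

Survival from 4 to 8 is the product of surviving each interval: (1 − 0.0669) × (1 − 0.0833) × (1 − 0.0857) × (1 − 0.0957).
= 0.9331 × 0.9167 × 0.9143 × 0.9043 = 0.707223.

0.707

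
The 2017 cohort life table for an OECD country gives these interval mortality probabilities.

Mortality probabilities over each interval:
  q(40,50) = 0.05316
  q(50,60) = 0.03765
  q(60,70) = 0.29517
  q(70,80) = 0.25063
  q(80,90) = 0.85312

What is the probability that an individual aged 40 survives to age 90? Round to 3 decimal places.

P(survive 40→90) = (1 − 0.05316) × (1 − 0.03765) × (1 − 0.29517) × (1 − 0.25063) × (1 − 0.85312).
= 0.94684 × 0.96235 × 0.70483 × 0.74937 × 0.14688 = 0.070689.

0.071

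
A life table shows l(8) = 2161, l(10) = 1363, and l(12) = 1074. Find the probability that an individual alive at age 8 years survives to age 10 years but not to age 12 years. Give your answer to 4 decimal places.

0.1337

This is the probability of reaching 10 but not 12, conditional on being alive at 8: (l(10) − l(12)) / l(8).
= (1363 − 1074) / 2161 = 289 / 2161 = 0.133734.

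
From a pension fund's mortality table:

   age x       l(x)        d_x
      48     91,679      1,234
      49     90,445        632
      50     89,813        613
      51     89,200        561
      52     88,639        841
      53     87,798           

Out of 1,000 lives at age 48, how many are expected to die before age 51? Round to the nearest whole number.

The relevant probability is 1 − 89,200/91,679 = 0.027040.
Expected number = 1,000 × 0.027040 = 27.

27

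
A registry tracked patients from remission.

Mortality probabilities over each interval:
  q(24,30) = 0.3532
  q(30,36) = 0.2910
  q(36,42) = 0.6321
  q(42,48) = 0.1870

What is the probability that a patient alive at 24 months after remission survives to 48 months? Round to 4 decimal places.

0.1372

P(survive 24→48) = (1 − 0.3532) × (1 − 0.2910) × (1 − 0.6321) × (1 − 0.1870).
= 0.6468 × 0.7090 × 0.3679 × 0.8130 = 0.137163.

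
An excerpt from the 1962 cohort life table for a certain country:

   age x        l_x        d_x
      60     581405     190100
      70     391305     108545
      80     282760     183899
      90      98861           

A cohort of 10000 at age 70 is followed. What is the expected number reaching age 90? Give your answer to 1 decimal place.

The relevant probability is 98861/391305 = 0.252644.
Expected number = 10000 × 0.252644 = 2526.4.

2526.4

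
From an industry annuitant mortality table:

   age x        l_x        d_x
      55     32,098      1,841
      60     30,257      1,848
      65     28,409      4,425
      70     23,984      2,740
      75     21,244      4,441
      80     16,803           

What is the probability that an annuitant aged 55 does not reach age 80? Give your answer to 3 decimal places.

P(die before 80 | alive at 55) = 1 − l_80/l_55 = 1 − 16,803/32,098 = (15,295)/32,098 = 0.476509.

0.477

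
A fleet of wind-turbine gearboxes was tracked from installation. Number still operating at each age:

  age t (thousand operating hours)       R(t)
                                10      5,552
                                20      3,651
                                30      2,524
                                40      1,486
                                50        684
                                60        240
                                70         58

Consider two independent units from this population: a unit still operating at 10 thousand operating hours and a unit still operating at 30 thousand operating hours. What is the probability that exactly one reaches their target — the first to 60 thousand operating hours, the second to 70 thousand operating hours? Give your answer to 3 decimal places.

p₁ = R(60)/R(10) = 240/5,552 = 0.043228; p₂ = R(70)/R(30) = 58/2,524 = 0.022979.
P(exactly one) = p₁(1−p₂) + (1−p₁)p₂ = 0.042235 + 0.021986 = 0.064220.

0.064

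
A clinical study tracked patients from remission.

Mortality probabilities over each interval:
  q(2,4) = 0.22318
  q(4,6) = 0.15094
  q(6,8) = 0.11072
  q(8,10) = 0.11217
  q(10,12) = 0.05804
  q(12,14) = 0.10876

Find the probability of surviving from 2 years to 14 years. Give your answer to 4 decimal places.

0.4372

The overall survival probability is (1 − 0.22318) × (1 − 0.15094) × (1 − 0.11072) × (1 − 0.11217) × (1 − 0.05804) × (1 − 0.10876).
= 0.77682 × 0.84906 × 0.88928 × 0.88783 × 0.94196 × 0.89124 = 0.437174.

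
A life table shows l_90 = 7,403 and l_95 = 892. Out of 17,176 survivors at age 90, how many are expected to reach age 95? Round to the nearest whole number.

The relevant probability is 892/7,403 = 0.120492.
Expected number = 17,176 × 0.120492 = 2070.

2070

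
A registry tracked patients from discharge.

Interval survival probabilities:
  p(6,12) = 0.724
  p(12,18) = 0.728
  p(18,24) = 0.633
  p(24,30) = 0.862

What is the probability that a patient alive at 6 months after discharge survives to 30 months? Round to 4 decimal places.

0.2876

P(survive 6→30) = 0.724 × 0.728 × 0.633 × 0.862.
= 0.287595.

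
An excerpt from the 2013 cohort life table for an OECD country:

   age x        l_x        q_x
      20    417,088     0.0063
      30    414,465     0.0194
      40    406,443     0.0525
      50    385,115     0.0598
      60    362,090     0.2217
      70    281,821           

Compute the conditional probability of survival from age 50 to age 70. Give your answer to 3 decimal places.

We want 20p50 = l_70/l_50.
The conditional survival probability is l_70/l_50 = 281,821/385,115 = 0.731784.

0.732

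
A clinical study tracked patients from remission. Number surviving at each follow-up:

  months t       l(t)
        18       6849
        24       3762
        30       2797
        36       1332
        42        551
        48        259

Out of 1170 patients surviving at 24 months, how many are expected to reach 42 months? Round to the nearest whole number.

The relevant probability is 551/3762 = 0.146465.
Expected number = 1170 × 0.146465 = 171.

171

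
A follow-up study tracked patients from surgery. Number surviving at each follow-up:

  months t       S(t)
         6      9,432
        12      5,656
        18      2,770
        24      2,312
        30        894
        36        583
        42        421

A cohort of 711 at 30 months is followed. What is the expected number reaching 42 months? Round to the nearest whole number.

The relevant probability is 421/894 = 0.470917.
Expected number = 711 × 0.470917 = 335.

335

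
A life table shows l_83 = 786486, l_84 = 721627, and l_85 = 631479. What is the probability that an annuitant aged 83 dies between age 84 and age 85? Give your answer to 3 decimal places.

0.115

This is the probability of reaching 84 but not 85, conditional on being alive at 83: (l_84 − l_85) / l_83.
= (721627 − 631479) / 786486 = 90148 / 786486 = 0.114621.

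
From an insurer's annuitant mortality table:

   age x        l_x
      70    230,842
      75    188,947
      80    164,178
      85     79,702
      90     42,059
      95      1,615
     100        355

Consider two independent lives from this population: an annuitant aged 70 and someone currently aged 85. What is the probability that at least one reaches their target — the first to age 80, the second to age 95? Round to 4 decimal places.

0.7171

p₁ = l_80/l_70 = 164,178/230,842 = 0.711214; p₂ = l_95/l_85 = 1,615/79,702 = 0.020263.
P(at least one) = 1 − (1−p₁)(1−p₂) = 1 − 0.288786 × 0.979737 = 0.717066.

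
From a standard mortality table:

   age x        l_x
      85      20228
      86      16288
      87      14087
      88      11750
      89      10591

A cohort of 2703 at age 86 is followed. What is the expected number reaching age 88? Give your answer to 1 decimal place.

The relevant probability is 11750/16288 = 0.721390.
Expected number = 2703 × 0.721390 = 1949.9.

1949.9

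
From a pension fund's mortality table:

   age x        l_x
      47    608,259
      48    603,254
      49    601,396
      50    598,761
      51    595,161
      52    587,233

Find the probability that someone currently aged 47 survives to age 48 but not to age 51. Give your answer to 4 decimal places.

0.0133

We want 1|3q47 = (l_48 − l_51)/l_47.
This is the probability of reaching 48 but not 51, conditional on being alive at 47: (l_48 − l_51) / l_47.
= (603,254 − 595,161) / 608,259 = 8,093 / 608,259 = 0.013305.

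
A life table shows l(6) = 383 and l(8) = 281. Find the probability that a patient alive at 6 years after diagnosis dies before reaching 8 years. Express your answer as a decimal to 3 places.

0.266

P(die before 8 | alive at 6) = 1 − l(8)/l(6) = 1 − 281/383 = (102)/383 = 0.266319.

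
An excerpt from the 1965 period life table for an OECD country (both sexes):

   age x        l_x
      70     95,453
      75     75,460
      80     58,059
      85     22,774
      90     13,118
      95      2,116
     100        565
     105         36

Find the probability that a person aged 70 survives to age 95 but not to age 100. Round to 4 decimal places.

This is the probability of reaching 95 but not 100, conditional on being alive at 70: (l_95 − l_100) / l_70.
= (2,116 − 565) / 95,453 = 1,551 / 95,453 = 0.016249.

0.0162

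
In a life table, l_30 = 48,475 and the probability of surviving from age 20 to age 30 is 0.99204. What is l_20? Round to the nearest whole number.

48864

l_20 = l_30 / p = 48,475 / 0.99204 = 48864.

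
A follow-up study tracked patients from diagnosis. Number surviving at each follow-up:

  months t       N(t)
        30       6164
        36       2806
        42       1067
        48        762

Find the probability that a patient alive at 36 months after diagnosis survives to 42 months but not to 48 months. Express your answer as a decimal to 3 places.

This is the probability of reaching 42 but not 48, conditional on being alive at 36: (N(42) − N(48)) / N(36).
= (1067 − 762) / 2806 = 305 / 2806 = 0.108696.

0.109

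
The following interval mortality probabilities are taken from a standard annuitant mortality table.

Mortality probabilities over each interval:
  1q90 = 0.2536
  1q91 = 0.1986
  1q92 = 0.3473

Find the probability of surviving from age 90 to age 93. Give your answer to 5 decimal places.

0.39042

Chaining the interval survival probabilities: (1 − 0.2536) × (1 − 0.1986) × (1 − 0.3473).
= 0.7464 × 0.8014 × 0.6527 = 0.390422.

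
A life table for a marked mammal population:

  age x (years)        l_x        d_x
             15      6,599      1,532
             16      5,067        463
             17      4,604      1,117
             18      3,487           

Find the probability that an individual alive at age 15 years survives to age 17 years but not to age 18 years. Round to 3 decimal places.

0.169

This is the probability of reaching 17 but not 18, conditional on being alive at 15: (l_17 − l_18) / l_15.
= (4,604 − 3,487) / 6,599 = 1,117 / 6,599 = 0.169268.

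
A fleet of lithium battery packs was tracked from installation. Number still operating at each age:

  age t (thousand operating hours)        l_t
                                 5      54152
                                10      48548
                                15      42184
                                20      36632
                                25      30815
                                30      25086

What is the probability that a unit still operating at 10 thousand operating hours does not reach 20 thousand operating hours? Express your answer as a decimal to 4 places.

0.2454

P(fail before 20 | operational at 10) = 1 − l_20/l_10 = 1 − 36632/48548 = (11916)/48548 = 0.245448.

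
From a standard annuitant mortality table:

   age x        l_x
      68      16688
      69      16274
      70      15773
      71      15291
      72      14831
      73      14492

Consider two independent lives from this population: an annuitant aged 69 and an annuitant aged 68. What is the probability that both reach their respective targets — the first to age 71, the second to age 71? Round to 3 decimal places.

p₁ = l_71/l_69 = 15291/16274 = 0.939597; p₂ = l_71/l_68 = 15291/16688 = 0.916287.
P(both) = p₁ × p₂ = 0.939597 × 0.916287 = 0.860941.

0.861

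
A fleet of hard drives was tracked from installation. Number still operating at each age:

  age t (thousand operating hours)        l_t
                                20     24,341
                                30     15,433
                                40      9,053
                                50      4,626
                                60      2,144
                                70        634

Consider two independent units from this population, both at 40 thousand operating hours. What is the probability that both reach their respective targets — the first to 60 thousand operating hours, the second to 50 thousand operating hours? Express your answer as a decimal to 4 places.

0.1210

p₁ = l_60/l_40 = 2,144/9,053 = 0.236828; p₂ = l_50/l_40 = 4,626/9,053 = 0.510991.
P(both) = p₁ × p₂ = 0.236828 × 0.510991 = 0.121017.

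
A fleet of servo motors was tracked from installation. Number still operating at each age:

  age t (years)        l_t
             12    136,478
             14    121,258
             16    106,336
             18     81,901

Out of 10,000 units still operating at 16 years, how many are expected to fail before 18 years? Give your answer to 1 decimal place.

2297.9

The relevant probability is 1 − 81,901/106,336 = 0.229790.
Expected number = 10,000 × 0.229790 = 2297.9.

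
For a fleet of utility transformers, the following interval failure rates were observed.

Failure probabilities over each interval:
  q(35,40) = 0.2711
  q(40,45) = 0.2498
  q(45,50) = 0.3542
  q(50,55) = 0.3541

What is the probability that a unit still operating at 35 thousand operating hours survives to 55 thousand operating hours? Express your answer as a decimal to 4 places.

0.2281

Chaining the interval survival probabilities: (1 − 0.2711) × (1 − 0.2498) × (1 − 0.3542) × (1 − 0.3541).
= 0.7289 × 0.7502 × 0.6458 × 0.6459 = 0.228091.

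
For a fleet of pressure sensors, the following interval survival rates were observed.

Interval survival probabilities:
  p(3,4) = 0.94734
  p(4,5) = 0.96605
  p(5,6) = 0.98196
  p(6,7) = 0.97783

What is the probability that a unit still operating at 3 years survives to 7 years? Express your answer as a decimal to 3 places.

0.879

P(survive 3→7) = 0.94734 × 0.96605 × 0.98196 × 0.97783.
= 0.878745.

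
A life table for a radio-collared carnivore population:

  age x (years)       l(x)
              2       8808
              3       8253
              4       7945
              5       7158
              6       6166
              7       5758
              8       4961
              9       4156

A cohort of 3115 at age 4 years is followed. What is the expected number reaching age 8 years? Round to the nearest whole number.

1945

The relevant probability is 4961/7945 = 0.624418.
Expected number = 3115 × 0.624418 = 1945.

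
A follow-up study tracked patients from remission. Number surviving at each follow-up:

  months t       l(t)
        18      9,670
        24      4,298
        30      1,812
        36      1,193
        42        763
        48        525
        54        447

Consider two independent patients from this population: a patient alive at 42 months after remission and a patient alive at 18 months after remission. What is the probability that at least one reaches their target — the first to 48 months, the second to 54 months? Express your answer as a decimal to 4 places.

0.7025

p₁ = l(48)/l(42) = 525/763 = 0.688073; p₂ = l(54)/l(18) = 447/9,670 = 0.046225.
P(at least one) = 1 − (1−p₁)(1−p₂) = 1 − 0.311927 × 0.953775 = 0.702492.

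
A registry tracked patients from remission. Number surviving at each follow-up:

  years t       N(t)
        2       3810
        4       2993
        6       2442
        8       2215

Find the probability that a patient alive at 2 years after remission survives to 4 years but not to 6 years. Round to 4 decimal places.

This is the probability of reaching 4 but not 6, conditional on being alive at 2: (N(4) − N(6)) / N(2).
= (2993 − 2442) / 3810 = 551 / 3810 = 0.144619.

0.1446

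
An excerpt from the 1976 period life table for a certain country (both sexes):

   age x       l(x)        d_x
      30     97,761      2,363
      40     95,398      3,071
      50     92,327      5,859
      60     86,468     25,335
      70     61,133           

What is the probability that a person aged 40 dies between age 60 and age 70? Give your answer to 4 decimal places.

0.2656

This is the probability of reaching 60 but not 70, conditional on being alive at 40: (l(60) − l(70)) / l(40).
= (86,468 − 61,133) / 95,398 = 25,335 / 95,398 = 0.265572.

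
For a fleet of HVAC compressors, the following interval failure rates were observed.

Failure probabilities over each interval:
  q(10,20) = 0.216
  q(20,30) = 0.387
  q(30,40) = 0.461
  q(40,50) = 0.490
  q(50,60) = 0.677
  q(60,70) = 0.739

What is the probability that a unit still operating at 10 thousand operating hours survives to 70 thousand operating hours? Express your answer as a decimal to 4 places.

Chaining the interval survival probabilities: (1 − 0.216) × (1 − 0.387) × (1 − 0.461) × (1 − 0.490) × (1 − 0.677) × (1 − 0.739).
= 0.784 × 0.613 × 0.539 × 0.510 × 0.323 × 0.261 = 0.011137.

0.0111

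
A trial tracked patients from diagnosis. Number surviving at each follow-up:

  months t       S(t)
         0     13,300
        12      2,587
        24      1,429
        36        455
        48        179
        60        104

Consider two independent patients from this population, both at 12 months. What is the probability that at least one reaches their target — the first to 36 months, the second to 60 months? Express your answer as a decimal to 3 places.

0.209

p₁ = S(36)/S(12) = 455/2,587 = 0.175879; p₂ = S(60)/S(12) = 104/2,587 = 0.040201.
P(at least one) = 1 − (1−p₁)(1−p₂) = 1 − 0.824121 × 0.959799 = 0.209009.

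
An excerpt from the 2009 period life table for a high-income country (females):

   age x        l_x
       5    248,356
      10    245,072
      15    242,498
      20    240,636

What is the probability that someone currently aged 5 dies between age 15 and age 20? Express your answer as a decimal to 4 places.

This is the probability of reaching 15 but not 20, conditional on being alive at 5: (l_15 − l_20) / l_5.
= (242,498 − 240,636) / 248,356 = 1,862 / 248,356 = 0.007497.

0.0075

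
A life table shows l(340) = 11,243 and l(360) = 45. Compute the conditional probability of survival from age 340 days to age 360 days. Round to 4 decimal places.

The conditional survival probability is l(360)/l(340) = 45/11,243 = 0.004002.

0.0040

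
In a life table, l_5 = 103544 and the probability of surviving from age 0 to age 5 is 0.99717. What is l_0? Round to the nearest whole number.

l_0 = l_5 / p = 103544 / 0.99717 = 103838.

103838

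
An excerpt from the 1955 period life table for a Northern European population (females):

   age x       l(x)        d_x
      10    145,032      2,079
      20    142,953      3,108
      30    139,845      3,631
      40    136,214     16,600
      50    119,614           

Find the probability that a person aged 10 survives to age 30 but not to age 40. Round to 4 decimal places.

0.0250

This is the probability of reaching 30 but not 40, conditional on being alive at 10: (l(30) − l(40)) / l(10).
= (139,845 − 136,214) / 145,032 = 3,631 / 145,032 = 0.025036.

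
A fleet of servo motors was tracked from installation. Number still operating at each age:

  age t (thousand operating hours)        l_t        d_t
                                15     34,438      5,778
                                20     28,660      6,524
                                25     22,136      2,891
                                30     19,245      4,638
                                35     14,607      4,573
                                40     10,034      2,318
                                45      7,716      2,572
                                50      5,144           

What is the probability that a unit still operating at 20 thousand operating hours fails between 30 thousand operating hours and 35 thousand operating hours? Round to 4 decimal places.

This is the probability of reaching 30 but not 35, conditional on being operational at 20: (l_30 − l_35) / l_20.
= (19,245 − 14,607) / 28,660 = 4,638 / 28,660 = 0.161828.

0.1618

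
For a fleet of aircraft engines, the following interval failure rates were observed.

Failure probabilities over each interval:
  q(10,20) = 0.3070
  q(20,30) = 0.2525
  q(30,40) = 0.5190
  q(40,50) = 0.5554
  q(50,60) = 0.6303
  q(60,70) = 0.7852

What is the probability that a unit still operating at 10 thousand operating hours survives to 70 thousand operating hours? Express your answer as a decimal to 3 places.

0.009

The overall survival probability is (1 − 0.3070) × (1 − 0.2525) × (1 − 0.5190) × (1 − 0.5554) × (1 − 0.6303) × (1 − 0.7852).
= 0.6930 × 0.7475 × 0.4810 × 0.4446 × 0.3697 × 0.2148 = 0.008797.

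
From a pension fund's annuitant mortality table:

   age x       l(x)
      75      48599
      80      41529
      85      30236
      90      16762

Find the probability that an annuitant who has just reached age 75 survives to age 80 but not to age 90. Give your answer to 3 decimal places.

This is the probability of reaching 80 but not 90, conditional on being alive at 75: (l(80) − l(90)) / l(75).
= (41529 − 16762) / 48599 = 24767 / 48599 = 0.509620.

0.510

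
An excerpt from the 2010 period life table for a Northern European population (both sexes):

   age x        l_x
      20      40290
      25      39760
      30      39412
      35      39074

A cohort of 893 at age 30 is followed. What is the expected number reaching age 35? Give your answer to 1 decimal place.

885.3

The relevant probability is 39074/39412 = 0.991424.
Expected number = 893 × 0.991424 = 885.3.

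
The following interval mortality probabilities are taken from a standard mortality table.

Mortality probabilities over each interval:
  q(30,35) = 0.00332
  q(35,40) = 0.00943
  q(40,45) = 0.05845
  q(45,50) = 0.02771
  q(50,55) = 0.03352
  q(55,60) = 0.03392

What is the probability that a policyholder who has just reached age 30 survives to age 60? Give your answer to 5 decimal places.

0.84389

P(survive 30→60) = (1 − 0.00332) × (1 − 0.00943) × (1 − 0.05845) × (1 − 0.02771) × (1 − 0.03352) × (1 − 0.03392).
= 0.99668 × 0.99057 × 0.94155 × 0.97229 × 0.96648 × 0.96608 = 0.843890.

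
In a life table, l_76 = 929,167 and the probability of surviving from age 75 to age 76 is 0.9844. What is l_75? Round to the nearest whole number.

l_75 = l_76 / p = 929,167 / 0.9844 = 943892.

943892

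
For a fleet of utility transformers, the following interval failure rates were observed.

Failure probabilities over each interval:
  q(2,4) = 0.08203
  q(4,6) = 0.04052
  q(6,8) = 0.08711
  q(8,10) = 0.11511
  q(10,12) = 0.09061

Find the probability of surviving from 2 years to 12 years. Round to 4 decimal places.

The overall survival probability is (1 − 0.08203) × (1 − 0.04052) × (1 − 0.08711) × (1 − 0.11511) × (1 − 0.09061).
= 0.91797 × 0.95948 × 0.91289 × 0.88489 × 0.90939 = 0.647027.

0.6470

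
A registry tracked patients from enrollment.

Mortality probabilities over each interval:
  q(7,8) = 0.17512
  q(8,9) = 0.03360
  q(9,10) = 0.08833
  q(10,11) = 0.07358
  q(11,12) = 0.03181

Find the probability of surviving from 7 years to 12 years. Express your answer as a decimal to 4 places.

0.6519

Chaining the interval survival probabilities: (1 − 0.17512) × (1 − 0.03360) × (1 − 0.08833) × (1 − 0.07358) × (1 − 0.03181).
= 0.82488 × 0.96640 × 0.91167 × 0.92642 × 0.96819 = 0.651859.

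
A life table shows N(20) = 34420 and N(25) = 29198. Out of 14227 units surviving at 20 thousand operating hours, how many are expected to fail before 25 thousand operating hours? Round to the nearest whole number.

2158

The relevant probability is 1 − 29198/34420 = 0.151714.
Expected number = 14227 × 0.151714 = 2158.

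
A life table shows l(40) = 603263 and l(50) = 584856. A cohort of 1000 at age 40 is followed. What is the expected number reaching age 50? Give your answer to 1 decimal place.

969.5

The relevant probability is 584856/603263 = 0.969488.
Expected number = 1000 × 0.969488 = 969.5.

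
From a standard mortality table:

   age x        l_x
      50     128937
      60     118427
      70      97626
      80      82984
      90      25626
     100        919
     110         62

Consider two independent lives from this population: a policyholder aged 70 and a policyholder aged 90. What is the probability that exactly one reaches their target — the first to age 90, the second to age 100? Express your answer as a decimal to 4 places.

0.2795

p₁ = l_90/l_70 = 25626/97626 = 0.262492; p₂ = l_100/l_90 = 919/25626 = 0.035862.
P(exactly one) = p₁(1−p₂) + (1−p₁)p₂ = 0.253079 + 0.026449 = 0.279527.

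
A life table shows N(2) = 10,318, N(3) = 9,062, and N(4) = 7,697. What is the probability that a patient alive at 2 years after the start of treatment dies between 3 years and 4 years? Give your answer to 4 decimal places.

This is the probability of reaching 3 but not 4, conditional on being alive at 2: (N(3) − N(4)) / N(2).
= (9,062 − 7,697) / 10,318 = 1,365 / 10,318 = 0.132293.

0.1323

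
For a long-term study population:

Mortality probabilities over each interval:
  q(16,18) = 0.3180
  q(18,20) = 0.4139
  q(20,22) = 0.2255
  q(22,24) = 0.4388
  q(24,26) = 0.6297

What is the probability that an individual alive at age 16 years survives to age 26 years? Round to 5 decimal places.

Chaining the interval survival probabilities: (1 − 0.3180) × (1 − 0.4139) × (1 − 0.2255) × (1 − 0.4388) × (1 − 0.6297).
= 0.6820 × 0.5861 × 0.7745 × 0.5612 × 0.3703 = 0.064335.

0.06434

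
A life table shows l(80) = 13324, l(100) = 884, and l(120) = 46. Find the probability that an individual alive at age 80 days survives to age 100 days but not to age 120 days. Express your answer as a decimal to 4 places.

0.0629

This is the probability of reaching 100 but not 120, conditional on being alive at 80: (l(100) − l(120)) / l(80).
= (884 − 46) / 13324 = 838 / 13324 = 0.062894.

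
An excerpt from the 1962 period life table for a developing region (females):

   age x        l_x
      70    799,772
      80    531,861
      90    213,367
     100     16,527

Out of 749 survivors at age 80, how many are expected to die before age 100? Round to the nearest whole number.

The relevant probability is 1 − 16,527/531,861 = 0.968926.
Expected number = 749 × 0.968926 = 726.

726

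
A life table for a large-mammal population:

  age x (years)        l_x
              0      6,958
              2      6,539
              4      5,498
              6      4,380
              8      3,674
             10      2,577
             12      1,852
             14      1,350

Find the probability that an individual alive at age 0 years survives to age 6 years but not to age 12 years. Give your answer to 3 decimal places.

This is the probability of reaching 6 but not 12, conditional on being alive at 0: (l_6 − l_12) / l_0.
= (4,380 − 1,852) / 6,958 = 2,528 / 6,958 = 0.363323.

0.363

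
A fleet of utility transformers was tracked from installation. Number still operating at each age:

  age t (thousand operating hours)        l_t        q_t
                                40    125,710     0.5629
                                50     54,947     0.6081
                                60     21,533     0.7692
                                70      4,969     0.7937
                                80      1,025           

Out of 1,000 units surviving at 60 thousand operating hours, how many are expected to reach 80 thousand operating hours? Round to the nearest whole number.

The relevant probability is 1,025/21,533 = 0.047601.
Expected number = 1,000 × 0.047601 = 48.

48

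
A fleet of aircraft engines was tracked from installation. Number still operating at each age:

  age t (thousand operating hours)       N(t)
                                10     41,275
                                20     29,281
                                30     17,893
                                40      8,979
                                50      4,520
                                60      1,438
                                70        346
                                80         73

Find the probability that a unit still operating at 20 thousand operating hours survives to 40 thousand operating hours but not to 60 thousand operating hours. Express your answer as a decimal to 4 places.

This is the probability of reaching 40 but not 60, conditional on being operational at 20: (N(40) − N(60)) / N(20).
= (8,979 − 1,438) / 29,281 = 7,541 / 29,281 = 0.257539.

0.2575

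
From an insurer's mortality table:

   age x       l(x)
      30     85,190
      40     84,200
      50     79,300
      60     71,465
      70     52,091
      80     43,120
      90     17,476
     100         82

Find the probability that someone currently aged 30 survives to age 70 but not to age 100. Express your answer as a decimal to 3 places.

This is the probability of reaching 70 but not 100, conditional on being alive at 30: (l(70) − l(100)) / l(30).
= (52,091 − 82) / 85,190 = 52,009 / 85,190 = 0.610506.

0.611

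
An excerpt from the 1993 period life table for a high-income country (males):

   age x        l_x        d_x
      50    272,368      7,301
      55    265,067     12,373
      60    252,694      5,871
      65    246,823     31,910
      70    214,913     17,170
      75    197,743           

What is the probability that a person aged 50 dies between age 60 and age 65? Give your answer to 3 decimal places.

We want 10|5q50 = (l_60 − l_65)/l_50.
This is the probability of reaching 60 but not 65, conditional on being alive at 50: (l_60 − l_65) / l_50.
= (252,694 − 246,823) / 272,368 = 5,871 / 272,368 = 0.021555.

0.022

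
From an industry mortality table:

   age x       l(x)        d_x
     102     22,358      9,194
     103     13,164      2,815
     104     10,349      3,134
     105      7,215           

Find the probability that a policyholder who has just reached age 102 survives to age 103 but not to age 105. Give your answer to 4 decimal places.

This is the probability of reaching 103 but not 105, conditional on being alive at 102: (l(103) − l(105)) / l(102).
= (13,164 − 7,215) / 22,358 = 5,949 / 22,358 = 0.266079.

0.2661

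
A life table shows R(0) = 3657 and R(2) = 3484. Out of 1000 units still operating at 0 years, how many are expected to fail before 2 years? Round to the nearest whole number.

The relevant probability is 1 − 3484/3657 = 0.047307.
Expected number = 1000 × 0.047307 = 47.

47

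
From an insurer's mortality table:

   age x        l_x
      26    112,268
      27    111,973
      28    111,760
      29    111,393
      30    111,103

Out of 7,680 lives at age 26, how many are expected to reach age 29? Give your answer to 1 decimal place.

7620.1

The relevant probability is 111,393/112,268 = 0.992206.
Expected number = 7,680 × 0.992206 = 7620.1.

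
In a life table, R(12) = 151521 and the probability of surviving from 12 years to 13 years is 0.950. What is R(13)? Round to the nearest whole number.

143945

R(13) = R(12) × p = 151521 × 0.950 = 143945.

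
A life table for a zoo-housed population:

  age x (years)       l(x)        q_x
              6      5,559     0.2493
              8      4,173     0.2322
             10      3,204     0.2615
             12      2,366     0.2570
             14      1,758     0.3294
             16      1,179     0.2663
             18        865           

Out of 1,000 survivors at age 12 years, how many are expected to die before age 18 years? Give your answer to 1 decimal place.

634.4

The relevant probability is 1 − 865/2,366 = 0.634404.
Expected number = 1,000 × 0.634404 = 634.4.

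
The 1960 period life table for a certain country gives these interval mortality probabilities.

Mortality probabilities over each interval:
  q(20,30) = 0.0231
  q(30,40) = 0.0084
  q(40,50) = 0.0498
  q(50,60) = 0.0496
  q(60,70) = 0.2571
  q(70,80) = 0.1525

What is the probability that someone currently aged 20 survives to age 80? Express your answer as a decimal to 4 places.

Survival from 20 to 80 is the product of surviving each interval: (1 − 0.0231) × (1 − 0.0084) × (1 − 0.0498) × (1 − 0.0496) × (1 − 0.2571) × (1 − 0.1525).
= 0.9769 × 0.9916 × 0.9502 × 0.9504 × 0.7429 × 0.8475 = 0.550780.

0.5508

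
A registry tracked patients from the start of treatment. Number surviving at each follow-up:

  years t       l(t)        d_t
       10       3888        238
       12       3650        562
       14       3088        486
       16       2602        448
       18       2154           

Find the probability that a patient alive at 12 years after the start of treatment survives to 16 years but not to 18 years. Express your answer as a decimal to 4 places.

0.1227

This is the probability of reaching 16 but not 18, conditional on being alive at 12: (l(16) − l(18)) / l(12).
= (2602 − 2154) / 3650 = 448 / 3650 = 0.122740.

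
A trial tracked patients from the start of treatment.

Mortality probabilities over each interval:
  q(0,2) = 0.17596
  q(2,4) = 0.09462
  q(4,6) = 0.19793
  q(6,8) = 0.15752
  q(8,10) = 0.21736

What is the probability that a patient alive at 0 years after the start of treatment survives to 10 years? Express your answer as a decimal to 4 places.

Survival from 0 to 10 is the product of surviving each interval: (1 − 0.17596) × (1 − 0.09462) × (1 − 0.19793) × (1 − 0.15752) × (1 − 0.21736).
= 0.82404 × 0.90538 × 0.80207 × 0.84248 × 0.78264 = 0.394560.

0.3946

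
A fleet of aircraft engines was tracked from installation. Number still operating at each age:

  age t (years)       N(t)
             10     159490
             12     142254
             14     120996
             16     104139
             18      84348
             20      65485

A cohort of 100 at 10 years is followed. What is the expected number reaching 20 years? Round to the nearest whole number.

The relevant probability is 65485/159490 = 0.410590.
Expected number = 100 × 0.410590 = 41.

41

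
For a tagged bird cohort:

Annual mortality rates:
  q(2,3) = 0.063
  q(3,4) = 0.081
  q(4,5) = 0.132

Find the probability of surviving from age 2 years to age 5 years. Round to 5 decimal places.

0.74744

Survival from 2 to 5 is the product of surviving each interval: (1 − 0.063) × (1 − 0.081) × (1 − 0.132).
= 0.937 × 0.919 × 0.868 = 0.747437.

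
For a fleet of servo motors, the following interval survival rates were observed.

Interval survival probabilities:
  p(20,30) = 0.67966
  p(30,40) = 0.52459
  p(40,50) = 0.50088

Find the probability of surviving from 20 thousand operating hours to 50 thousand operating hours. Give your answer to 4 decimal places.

Survival from 20 to 50 is the product of surviving each interval: 0.67966 × 0.52459 × 0.50088.
= 0.178585.

0.1786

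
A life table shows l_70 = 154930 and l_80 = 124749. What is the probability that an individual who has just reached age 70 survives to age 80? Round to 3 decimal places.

0.805

The conditional survival probability is l_80/l_70 = 124749/154930 = 0.805196.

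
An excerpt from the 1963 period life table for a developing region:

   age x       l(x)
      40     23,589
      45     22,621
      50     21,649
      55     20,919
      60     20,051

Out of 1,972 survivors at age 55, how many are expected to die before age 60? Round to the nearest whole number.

82

The relevant probability is 1 − 20,051/20,919 = 0.041493.
Expected number = 1,972 × 0.041493 = 82.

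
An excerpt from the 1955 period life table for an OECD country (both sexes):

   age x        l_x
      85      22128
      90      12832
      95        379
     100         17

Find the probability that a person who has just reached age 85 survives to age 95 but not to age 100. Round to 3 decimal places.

0.016

This is the probability of reaching 95 but not 100, conditional on being alive at 85: (l_95 − l_100) / l_85.
= (379 − 17) / 22128 = 362 / 22128 = 0.016359.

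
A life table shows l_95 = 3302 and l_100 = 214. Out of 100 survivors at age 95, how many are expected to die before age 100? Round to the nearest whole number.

94

The relevant probability is 1 − 214/3302 = 0.935191.
Expected number = 100 × 0.935191 = 94.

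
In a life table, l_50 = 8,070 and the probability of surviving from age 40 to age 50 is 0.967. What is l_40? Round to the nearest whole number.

8345

l_40 = l_50 / p = 8,070 / 0.967 = 8345.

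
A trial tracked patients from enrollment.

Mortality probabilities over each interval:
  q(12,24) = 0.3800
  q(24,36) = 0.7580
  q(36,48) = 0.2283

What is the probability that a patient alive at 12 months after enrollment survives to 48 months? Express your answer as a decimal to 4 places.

0.1158

Survival from 12 to 48 is the product of surviving each interval: (1 − 0.3800) × (1 − 0.7580) × (1 − 0.2283).
= 0.6200 × 0.2420 × 0.7717 = 0.115786.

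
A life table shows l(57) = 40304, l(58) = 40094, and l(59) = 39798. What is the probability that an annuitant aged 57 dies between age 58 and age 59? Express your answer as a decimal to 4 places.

0.0073

This is the probability of reaching 58 but not 59, conditional on being alive at 57: (l(58) − l(59)) / l(57).
= (40094 − 39798) / 40304 = 296 / 40304 = 0.007344.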